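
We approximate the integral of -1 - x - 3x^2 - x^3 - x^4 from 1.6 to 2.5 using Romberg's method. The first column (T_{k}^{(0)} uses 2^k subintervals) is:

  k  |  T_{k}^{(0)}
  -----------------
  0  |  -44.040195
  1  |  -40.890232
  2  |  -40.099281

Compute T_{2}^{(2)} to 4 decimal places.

Richardson extrapolation on the trapezoidal column (denominator 4−1=3):
T_{1}^{(1)} = (4·(-40.890232) − (-44.040195)) / 3 = -39.840244
T_{2}^{(1)} = (4·(-40.099281) − (-40.890232)) / 3 = -39.835631
T_{2}^{(2)} = (16·(-39.835631) − (-39.840244)) / 15 = -39.835323

-39.8353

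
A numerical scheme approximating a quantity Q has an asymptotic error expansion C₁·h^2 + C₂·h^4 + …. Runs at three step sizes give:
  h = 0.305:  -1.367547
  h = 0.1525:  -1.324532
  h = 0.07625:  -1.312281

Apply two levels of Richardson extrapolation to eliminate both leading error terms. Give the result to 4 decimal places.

First eliminate the h^2 term (factor 2^2 = 4):
  B₁ = (4·(-1.324532) − (-1.367547))/3 = -1.310194
  B₂ = (4·(-1.312281) − (-1.324532))/3 = -1.308197
Then eliminate the h^4 term (factor 2^4 = 16):
  (16·(-1.308197) − (-1.310194))/15 = -1.308064

-1.3081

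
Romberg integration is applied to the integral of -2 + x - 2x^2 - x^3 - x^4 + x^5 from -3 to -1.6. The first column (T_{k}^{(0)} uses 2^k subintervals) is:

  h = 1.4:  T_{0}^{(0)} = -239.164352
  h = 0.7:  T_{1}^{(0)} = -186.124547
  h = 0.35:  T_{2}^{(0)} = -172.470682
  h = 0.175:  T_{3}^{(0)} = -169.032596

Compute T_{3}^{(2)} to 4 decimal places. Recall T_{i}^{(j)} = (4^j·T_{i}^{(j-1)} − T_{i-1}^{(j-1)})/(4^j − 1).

-167.8844

Richardson extrapolation on the trapezoidal column (denominator 4−1=3):
T_{2}^{(1)} = -172.470682 + (-172.470682 − (-186.124547))/3 = -167.919394
T_{3}^{(1)} = (4·(-169.032596) − (-172.470682)) / 3 = -167.886567
T_{3}^{(2)} = -167.886567 + (-167.886567 − (-167.919394))/15 = -167.884379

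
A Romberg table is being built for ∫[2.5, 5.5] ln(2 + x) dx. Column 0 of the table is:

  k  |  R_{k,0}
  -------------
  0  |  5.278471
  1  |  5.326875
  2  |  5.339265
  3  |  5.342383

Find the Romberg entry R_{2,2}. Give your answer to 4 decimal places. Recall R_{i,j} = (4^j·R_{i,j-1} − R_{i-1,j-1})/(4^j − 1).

R_{1,1} = (4·5.326875 − 5.278471) / 3 = 5.343010
R_{2,1} = (4·5.339265 − 5.326875) / 3 = 5.343395
R_{2,2} = 5.343395 + (5.343395 − 5.343010)/15 = 5.343421

5.3434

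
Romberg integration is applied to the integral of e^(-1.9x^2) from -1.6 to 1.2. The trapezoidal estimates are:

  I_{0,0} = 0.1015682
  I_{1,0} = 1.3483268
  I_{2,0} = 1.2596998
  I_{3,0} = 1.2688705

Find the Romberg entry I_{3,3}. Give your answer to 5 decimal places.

1.27598

I_{1,1} = 1.3483268 + (1.3483268 − 0.1015682)/3 = 1.7639130
I_{2,1} = (4·1.2596998 − 1.3483268) / 3 = 1.2301575
I_{3,1} = (4·1.2688705 − 1.2596998) / 3 = 1.2719274
I_{2,2} = (16·1.2301575 − 1.7639130) / 15 = 1.1945738
I_{3,2} = 1.2719274 + (1.2719274 − 1.2301575)/15 = 1.2747121
I_{3,3} = (64·1.2747121 − 1.1945738) / 63 = 1.2759841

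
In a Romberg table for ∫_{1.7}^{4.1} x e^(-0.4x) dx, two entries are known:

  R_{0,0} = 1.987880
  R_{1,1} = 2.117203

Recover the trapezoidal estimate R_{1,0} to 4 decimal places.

From R_{1,1} = (4·R_{1,0} − R_{0,0})/3, solve for R_{1,0}:
4·R_{1,0} = 3·2.117203 + 1.987880 = 8.339489
R_{1,0} = 2.084872

2.0849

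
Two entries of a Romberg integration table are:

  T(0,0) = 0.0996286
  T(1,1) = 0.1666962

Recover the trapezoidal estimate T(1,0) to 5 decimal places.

From T(1,1) = (4·T(1,0) − T(0,0))/3, solve for T(1,0):
4·T(1,0) = 3·0.1666962 + 0.0996286 = 0.5997172
T(1,0) = 0.1499293

0.14993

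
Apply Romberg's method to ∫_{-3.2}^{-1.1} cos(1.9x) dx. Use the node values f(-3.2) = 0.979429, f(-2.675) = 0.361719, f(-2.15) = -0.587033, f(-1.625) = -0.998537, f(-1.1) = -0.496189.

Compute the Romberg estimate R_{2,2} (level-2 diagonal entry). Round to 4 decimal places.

-0.5609

R_{0,0} (trapezoid, 1 panel, h=2.1000): 0.507402
R_{1,0} (trapezoid, 2 panels, h=1.0500): -0.362684
R_{2,0} (trapezoid, 4 panels, h=0.5250): -0.515671
R_{1,1} = -0.362684 + (-0.362684 − 0.507402)/3 = -0.652713
R_{2,1} = -0.515671 + (-0.515671 − (-0.362684))/3 = -0.566667
R_{2,2} = -0.566667 + (-0.566667 − (-0.652713))/15 = -0.560931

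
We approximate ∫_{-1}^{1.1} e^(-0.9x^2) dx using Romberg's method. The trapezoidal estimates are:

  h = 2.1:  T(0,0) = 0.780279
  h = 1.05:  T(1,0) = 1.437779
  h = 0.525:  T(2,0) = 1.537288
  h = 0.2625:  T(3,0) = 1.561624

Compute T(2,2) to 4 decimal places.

1.5647

Richardson extrapolation on the trapezoidal column (denominator 4−1=3):
T(1,1) = 1.437779 + (1.437779 − 0.780279)/3 = 1.656946
T(2,1) = (4·1.537288 − 1.437779) / 3 = 1.570458
T(2,2) = (16·1.570458 − 1.656946) / 15 = 1.564692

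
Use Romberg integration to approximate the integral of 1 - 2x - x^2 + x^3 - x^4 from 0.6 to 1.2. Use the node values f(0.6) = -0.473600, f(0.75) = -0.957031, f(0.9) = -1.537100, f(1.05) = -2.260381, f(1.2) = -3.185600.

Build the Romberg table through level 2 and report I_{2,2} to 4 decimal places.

I_{0,0} (trapezoid, 1 panel, h=0.6000): -1.097760
I_{1,0} (trapezoid, 2 panels, h=0.3000): -1.010010
I_{2,0} (trapezoid, 4 panels, h=0.1500): -0.987617
I_{1,1} = -1.010010 + (-1.010010 − (-1.097760))/3 = -0.980760
I_{2,1} = -0.987617 + (-0.987617 − (-1.010010))/3 = -0.980153
I_{2,2} = -0.980153 + (-0.980153 − (-0.980760))/15 = -0.980113

-0.9801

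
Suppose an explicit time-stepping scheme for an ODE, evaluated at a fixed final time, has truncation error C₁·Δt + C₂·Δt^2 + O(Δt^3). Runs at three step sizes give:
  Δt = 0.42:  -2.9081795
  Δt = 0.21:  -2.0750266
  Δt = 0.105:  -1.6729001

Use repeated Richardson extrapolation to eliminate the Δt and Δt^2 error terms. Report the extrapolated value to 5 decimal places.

-1.28041

First eliminate the Δt term (factor 2^1 = 2):
  B₁ = (2·(-2.0750266) − (-2.9081795))/1 = -1.2418737
  B₂ = (2·(-1.6729001) − (-2.0750266))/1 = -1.2707736
Then eliminate the Δt^2 term (factor 2^2 = 4):
  (4·(-1.2707736) − (-1.2418737))/3 = -1.2804069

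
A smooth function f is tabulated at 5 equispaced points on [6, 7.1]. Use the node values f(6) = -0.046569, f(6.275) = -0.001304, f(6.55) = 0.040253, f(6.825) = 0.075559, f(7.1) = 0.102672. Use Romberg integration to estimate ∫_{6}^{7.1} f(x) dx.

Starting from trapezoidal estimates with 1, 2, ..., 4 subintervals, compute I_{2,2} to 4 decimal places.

I_{0,0} (trapezoid, 1 panel, h=1.1000): 0.030857
I_{1,0} (trapezoid, 2 panels, h=0.5500): 0.037567
I_{2,0} (trapezoid, 4 panels, h=0.2750): 0.039204
I_{1,1} = 0.037567 + (0.037567 − 0.030857)/3 = 0.039804
I_{2,1} = 0.039204 + (0.039204 − 0.037567)/3 = 0.039750
I_{2,2} = 0.039750 + (0.039750 − 0.039804)/15 = 0.039746

0.0397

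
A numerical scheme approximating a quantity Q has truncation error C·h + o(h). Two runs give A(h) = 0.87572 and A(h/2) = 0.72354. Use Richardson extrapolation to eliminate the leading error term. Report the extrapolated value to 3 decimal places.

Extrapolated value = (2·A(h/2) − A(h)) / (2 − 1)
= (2·0.72354 − 0.87572) / 1
= 0.57136 / 1 = 0.57136

0.571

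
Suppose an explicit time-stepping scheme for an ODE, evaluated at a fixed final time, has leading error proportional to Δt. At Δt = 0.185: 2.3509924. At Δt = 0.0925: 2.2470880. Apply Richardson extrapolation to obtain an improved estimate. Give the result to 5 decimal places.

Extrapolated value = (2·A(Δt/2) − A(Δt)) / (2 − 1)
= (2·2.2470880 − 2.3509924) / 1
= 2.1431836 / 1 = 2.1431836

2.14318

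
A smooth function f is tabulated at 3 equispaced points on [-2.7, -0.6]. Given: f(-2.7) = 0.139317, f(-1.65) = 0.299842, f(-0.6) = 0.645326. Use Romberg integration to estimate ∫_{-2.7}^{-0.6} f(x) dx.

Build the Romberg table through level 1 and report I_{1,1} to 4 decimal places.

I_{0,0} (trapezoid, 1 panel, h=2.1000): 0.823875
I_{1,0} (trapezoid, 2 panels, h=1.0500): 0.726772
I_{1,1} = 0.726772 + (0.726772 − 0.823875)/3 = 0.694404

0.6944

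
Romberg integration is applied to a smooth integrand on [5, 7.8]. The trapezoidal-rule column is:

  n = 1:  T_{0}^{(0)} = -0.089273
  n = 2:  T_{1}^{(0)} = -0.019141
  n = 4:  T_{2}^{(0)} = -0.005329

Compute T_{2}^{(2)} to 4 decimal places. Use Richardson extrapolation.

Richardson extrapolation on the trapezoidal column (denominator 4−1=3):
T_{1}^{(1)} = (4·(-0.019141) − (-0.089273)) / 3 = 0.004236
T_{2}^{(1)} = -0.005329 + (-0.005329 − (-0.019141))/3 = -0.000725
T_{2}^{(2)} = -0.000725 + (-0.000725 − 0.004236)/15 = -0.001056

-0.0011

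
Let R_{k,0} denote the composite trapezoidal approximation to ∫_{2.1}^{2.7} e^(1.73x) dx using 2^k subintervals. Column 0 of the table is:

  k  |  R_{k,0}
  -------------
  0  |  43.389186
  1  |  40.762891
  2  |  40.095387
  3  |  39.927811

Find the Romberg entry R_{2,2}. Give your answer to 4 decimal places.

R_{1,1} = 40.762891 + (40.762891 − 43.389186)/3 = 39.887459
R_{2,1} = 40.095387 + (40.095387 − 40.762891)/3 = 39.872886
R_{2,2} = (16·39.872886 − 39.887459) / 15 = 39.871914

39.8719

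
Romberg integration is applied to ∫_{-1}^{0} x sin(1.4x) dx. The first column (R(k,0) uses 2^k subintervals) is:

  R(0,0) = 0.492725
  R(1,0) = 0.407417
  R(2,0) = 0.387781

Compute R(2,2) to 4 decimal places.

0.3814

Richardson extrapolation on the trapezoidal column (denominator 4−1=3):
R(1,1) = (4·0.407417 − 0.492725) / 3 = 0.378981
R(2,1) = 0.387781 + (0.387781 − 0.407417)/3 = 0.381236
R(2,2) = 0.381236 + (0.381236 − 0.378981)/15 = 0.381386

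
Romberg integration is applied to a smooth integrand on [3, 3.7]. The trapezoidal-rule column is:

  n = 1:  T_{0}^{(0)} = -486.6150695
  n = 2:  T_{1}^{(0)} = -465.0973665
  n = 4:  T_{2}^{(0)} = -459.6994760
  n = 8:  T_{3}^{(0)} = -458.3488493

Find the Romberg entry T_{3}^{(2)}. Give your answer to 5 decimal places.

T_{2}^{(1)} = (4·(-459.6994760) − (-465.0973665)) / 3 = -457.9001792
T_{3}^{(1)} = (4·(-458.3488493) − (-459.6994760)) / 3 = -457.8986404
T_{3}^{(2)} = -457.8986404 + (-457.8986404 − (-457.9001792))/15 = -457.8985378

-457.89854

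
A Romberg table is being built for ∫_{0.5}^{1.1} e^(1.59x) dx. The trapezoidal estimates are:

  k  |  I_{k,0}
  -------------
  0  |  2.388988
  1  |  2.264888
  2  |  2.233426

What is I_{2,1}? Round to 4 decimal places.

2.2229

I_{2,1} = (4·2.233426 − 2.264888) / 3 = 2.222939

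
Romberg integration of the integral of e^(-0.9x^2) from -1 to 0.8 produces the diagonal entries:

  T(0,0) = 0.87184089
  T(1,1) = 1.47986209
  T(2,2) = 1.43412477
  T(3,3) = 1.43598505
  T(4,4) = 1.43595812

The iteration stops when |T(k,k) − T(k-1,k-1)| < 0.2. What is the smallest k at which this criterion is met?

|T(1,1) − T(0,0)| = 0.60802120 ≥ 0.2
|T(2,2) − T(1,1)| = 0.04573732 < 0.2

k = 2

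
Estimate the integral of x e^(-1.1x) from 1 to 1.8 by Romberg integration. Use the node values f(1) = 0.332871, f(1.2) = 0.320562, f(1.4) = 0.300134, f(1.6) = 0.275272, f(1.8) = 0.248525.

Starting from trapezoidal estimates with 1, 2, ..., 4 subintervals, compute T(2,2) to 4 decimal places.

0.2377

T(0,0) (trapezoid, 1 panel, h=0.8000): 0.232558
T(1,0) (trapezoid, 2 panels, h=0.4000): 0.236333
T(2,0) (trapezoid, 4 panels, h=0.2000): 0.237333
T(1,1) = 0.236333 + (0.236333 − 0.232558)/3 = 0.237591
T(2,1) = 0.237333 + (0.237333 − 0.236333)/3 = 0.237666
T(2,2) = 0.237666 + (0.237666 − 0.237591)/15 = 0.237671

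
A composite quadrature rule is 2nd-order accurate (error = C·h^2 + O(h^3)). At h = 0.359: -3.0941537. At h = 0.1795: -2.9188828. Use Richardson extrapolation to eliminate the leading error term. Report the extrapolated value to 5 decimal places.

-2.86046

Extrapolated value = (4·A(h/2) − A(h)) / (4 − 1)
= (4·(-2.9188828) − (-3.0941537)) / 3
= -8.5813775 / 3 = -2.8604592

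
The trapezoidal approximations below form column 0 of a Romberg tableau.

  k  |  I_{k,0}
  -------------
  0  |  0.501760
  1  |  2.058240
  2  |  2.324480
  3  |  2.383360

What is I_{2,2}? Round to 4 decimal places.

2.4023

Richardson extrapolation on the trapezoidal column (denominator 4−1=3):
I_{1,1} = 2.058240 + (2.058240 − 0.501760)/3 = 2.577067
I_{2,1} = 2.324480 + (2.324480 − 2.058240)/3 = 2.413227
I_{2,2} = (16·2.413227 − 2.577067) / 15 = 2.402304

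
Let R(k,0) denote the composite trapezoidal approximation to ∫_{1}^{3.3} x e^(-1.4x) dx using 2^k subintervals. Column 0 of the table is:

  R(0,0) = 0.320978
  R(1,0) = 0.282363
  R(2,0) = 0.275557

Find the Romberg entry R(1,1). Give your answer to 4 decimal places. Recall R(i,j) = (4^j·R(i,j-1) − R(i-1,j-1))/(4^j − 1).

Richardson extrapolation on the trapezoidal column (denominator 4−1=3):
R(1,1) = 0.282363 + (0.282363 − 0.320978)/3 = 0.269491

0.2695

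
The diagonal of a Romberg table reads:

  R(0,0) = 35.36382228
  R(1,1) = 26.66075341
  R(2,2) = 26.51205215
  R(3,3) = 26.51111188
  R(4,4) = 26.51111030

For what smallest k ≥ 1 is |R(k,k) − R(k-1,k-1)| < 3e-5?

k = 4

|R(1,1) − R(0,0)| = 8.70306887 ≥ 3e-5
|R(2,2) − R(1,1)| = 0.14870126 ≥ 3e-5
|R(3,3) − R(2,2)| = 0.00094027 ≥ 3e-5
|R(4,4) − R(3,3)| = 0.00000158 < 3e-5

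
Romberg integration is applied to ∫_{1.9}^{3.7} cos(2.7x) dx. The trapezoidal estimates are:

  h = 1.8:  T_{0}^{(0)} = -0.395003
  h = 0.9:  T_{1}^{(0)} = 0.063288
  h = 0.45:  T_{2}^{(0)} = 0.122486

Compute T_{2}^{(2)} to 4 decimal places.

0.1373

Richardson extrapolation on the trapezoidal column (denominator 4−1=3):
T_{1}^{(1)} = 0.063288 + (0.063288 − (-0.395003))/3 = 0.216052
T_{2}^{(1)} = (4·0.122486 − 0.063288) / 3 = 0.142219
T_{2}^{(2)} = 0.142219 + (0.142219 − 0.216052)/15 = 0.137297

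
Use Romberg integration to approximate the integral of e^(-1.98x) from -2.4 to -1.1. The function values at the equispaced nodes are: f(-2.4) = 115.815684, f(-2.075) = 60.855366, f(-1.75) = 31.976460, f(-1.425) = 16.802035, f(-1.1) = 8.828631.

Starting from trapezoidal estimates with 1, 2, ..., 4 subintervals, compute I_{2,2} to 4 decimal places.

I_{0,0} (trapezoid, 1 panel, h=1.3000): 81.018805
I_{1,0} (trapezoid, 2 panels, h=0.6500): 61.294101
I_{2,0} (trapezoid, 4 panels, h=0.3250): 55.885706
I_{1,1} = 61.294101 + (61.294101 − 81.018805)/3 = 54.719200
I_{2,1} = 55.885706 + (55.885706 − 61.294101)/3 = 54.082908
I_{2,2} = 54.082908 + (54.082908 − 54.719200)/15 = 54.040489

54.0405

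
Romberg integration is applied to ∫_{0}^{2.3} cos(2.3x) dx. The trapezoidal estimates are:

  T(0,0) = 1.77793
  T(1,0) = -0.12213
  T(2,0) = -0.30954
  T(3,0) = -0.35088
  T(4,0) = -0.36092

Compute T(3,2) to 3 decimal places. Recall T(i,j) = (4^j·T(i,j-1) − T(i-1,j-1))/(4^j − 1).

Richardson extrapolation on the trapezoidal column (denominator 4−1=3):
T(2,1) = (4·(-0.30954) − (-0.12213)) / 3 = -0.37201
T(3,1) = -0.35088 + (-0.35088 − (-0.30954))/3 = -0.36466
T(3,2) = -0.36466 + (-0.36466 − (-0.37201))/15 = -0.36417

-0.364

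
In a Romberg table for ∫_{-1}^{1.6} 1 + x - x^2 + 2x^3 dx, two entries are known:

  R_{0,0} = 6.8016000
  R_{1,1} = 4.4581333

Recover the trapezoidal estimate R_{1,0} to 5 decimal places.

From R_{1,1} = (4·R_{1,0} − R_{0,0})/3, solve for R_{1,0}:
4·R_{1,0} = 3·4.4581333 + 6.8016000 = 20.1759999
R_{1,0} = 5.0440000

5.04400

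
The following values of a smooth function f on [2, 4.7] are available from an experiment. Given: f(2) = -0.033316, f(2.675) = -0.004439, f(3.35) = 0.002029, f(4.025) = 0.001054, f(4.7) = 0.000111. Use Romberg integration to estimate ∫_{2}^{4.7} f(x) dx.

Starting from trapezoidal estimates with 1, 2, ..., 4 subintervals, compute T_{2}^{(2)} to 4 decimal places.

-0.0095

T_{0}^{(0)} (trapezoid, 1 panel, h=2.7000): -0.044827
T_{1}^{(0)} (trapezoid, 2 panels, h=1.3500): -0.019674
T_{2}^{(0)} (trapezoid, 4 panels, h=0.6750): -0.012122
T_{1}^{(1)} = -0.019674 + (-0.019674 − (-0.044827))/3 = -0.011290
T_{2}^{(1)} = -0.012122 + (-0.012122 − (-0.019674))/3 = -0.009605
T_{2}^{(2)} = -0.009605 + (-0.009605 − (-0.011290))/15 = -0.009493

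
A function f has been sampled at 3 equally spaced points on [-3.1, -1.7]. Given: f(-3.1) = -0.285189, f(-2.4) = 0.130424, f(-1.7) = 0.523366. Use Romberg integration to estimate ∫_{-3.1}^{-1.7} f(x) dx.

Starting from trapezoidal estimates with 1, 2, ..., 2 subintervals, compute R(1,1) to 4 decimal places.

R(0,0) (trapezoid, 1 panel, h=1.4000): 0.166724
R(1,0) (trapezoid, 2 panels, h=0.7000): 0.174659
R(1,1) = 0.174659 + (0.174659 − 0.166724)/3 = 0.177304

0.1773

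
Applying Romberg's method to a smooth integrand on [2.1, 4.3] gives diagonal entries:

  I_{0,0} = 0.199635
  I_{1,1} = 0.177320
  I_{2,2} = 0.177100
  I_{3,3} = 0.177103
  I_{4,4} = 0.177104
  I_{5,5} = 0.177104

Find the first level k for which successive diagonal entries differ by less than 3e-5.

|I_{1,1} − I_{0,0}| = 0.022315 ≥ 3e-5
|I_{2,2} − I_{1,1}| = 0.000220 ≥ 3e-5
|I_{3,3} − I_{2,2}| = 0.000003 < 3e-5

k = 3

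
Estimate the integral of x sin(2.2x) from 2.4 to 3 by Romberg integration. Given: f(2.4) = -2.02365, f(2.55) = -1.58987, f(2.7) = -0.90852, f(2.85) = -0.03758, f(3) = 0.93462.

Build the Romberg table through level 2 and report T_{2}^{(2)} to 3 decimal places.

T_{0}^{(0)} (trapezoid, 1 panel, h=0.6000): -0.32671
T_{1}^{(0)} (trapezoid, 2 panels, h=0.3000): -0.43591
T_{2}^{(0)} (trapezoid, 4 panels, h=0.1500): -0.46207
T_{1}^{(1)} = -0.43591 + (-0.43591 − (-0.32671))/3 = -0.47231
T_{2}^{(1)} = -0.46207 + (-0.46207 − (-0.43591))/3 = -0.47079
T_{2}^{(2)} = -0.47079 + (-0.47079 − (-0.47231))/15 = -0.47069

-0.471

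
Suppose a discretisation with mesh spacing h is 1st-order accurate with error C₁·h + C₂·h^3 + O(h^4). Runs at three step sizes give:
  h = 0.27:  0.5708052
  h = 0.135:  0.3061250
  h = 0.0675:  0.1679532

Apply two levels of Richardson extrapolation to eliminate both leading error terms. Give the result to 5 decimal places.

First eliminate the h term (factor 2^1 = 2):
  B₁ = (2·0.3061250 − 0.5708052)/1 = 0.0414448
  B₂ = (2·0.1679532 − 0.3061250)/1 = 0.0297814
Then eliminate the h^3 term (factor 2^3 = 8):
  (8·0.0297814 − 0.0414448)/7 = 0.0281152

0.02812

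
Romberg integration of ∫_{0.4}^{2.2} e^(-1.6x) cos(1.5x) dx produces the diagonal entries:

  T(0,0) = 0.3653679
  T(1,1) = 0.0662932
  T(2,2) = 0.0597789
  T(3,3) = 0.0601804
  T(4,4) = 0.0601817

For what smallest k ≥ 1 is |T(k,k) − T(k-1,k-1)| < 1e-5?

k = 4

|T(1,1) − T(0,0)| = 0.2990747 ≥ 1e-5
|T(2,2) − T(1,1)| = 0.0065143 ≥ 1e-5
|T(3,3) − T(2,2)| = 0.0004015 ≥ 1e-5
|T(4,4) − T(3,3)| = 0.0000013 < 1e-5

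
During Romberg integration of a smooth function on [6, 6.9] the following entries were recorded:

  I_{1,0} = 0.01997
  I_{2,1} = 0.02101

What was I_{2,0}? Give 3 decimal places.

0.021

From I_{2,1} = (4·I_{2,0} − I_{1,0})/3, solve for I_{2,0}:
4·I_{2,0} = 3·0.02101 + 0.01997 = 0.08300
I_{2,0} = 0.02075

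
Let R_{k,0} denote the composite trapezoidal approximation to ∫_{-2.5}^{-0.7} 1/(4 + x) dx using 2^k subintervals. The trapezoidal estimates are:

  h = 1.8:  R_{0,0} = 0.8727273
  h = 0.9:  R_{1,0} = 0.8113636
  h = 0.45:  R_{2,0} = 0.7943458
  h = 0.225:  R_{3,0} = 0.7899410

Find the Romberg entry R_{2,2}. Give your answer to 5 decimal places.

0.78852

Richardson extrapolation on the trapezoidal column (denominator 4−1=3):
R_{1,1} = 0.8113636 + (0.8113636 − 0.8727273)/3 = 0.7909090
R_{2,1} = 0.7943458 + (0.7943458 − 0.8113636)/3 = 0.7886732
R_{2,2} = 0.7886732 + (0.7886732 − 0.7909090)/15 = 0.7885241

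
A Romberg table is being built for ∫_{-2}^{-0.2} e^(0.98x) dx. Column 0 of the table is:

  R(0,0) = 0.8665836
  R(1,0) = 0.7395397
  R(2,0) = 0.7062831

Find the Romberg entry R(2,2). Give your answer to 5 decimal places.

Richardson extrapolation on the trapezoidal column (denominator 4−1=3):
R(1,1) = (4·0.7395397 − 0.8665836) / 3 = 0.6971917
R(2,1) = 0.7062831 + (0.7062831 − 0.7395397)/3 = 0.6951976
R(2,2) = (16·0.6951976 − 0.6971917) / 15 = 0.6950647

0.69506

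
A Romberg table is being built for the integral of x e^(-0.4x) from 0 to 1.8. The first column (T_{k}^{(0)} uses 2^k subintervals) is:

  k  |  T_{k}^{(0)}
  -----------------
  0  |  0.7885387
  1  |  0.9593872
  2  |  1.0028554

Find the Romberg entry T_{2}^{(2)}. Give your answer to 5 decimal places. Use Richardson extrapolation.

1.01741

Richardson extrapolation on the trapezoidal column (denominator 4−1=3):
T_{1}^{(1)} = (4·0.9593872 − 0.7885387) / 3 = 1.0163367
T_{2}^{(1)} = 1.0028554 + (1.0028554 − 0.9593872)/3 = 1.0173448
T_{2}^{(2)} = 1.0173448 + (1.0173448 − 1.0163367)/15 = 1.0174120
(Column j=1 coincides with Simpson's rule on the same nodes.)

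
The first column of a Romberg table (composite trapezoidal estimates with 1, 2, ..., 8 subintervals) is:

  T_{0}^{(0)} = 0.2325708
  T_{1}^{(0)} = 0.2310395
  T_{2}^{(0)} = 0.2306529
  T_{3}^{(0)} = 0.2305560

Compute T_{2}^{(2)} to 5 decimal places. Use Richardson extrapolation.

Richardson extrapolation on the trapezoidal column (denominator 4−1=3):
T_{1}^{(1)} = (4·0.2310395 − 0.2325708) / 3 = 0.2305291
T_{2}^{(1)} = (4·0.2306529 − 0.2310395) / 3 = 0.2305240
T_{2}^{(2)} = 0.2305240 + (0.2305240 − 0.2305291)/15 = 0.2305237

0.23052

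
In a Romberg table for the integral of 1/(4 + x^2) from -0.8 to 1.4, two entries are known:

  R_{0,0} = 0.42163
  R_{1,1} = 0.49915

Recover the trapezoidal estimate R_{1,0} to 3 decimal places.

From R_{1,1} = (4·R_{1,0} − R_{0,0})/3, solve for R_{1,0}:
4·R_{1,0} = 3·0.49915 + 0.42163 = 1.91908
R_{1,0} = 0.47977

0.480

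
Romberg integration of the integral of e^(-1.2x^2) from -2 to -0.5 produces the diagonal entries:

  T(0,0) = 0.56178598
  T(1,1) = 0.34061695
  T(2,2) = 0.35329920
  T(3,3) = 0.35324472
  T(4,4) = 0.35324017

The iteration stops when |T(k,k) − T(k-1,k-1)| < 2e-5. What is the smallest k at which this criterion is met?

|T(1,1) − T(0,0)| = 0.22116903 ≥ 2e-5
|T(2,2) − T(1,1)| = 0.01268225 ≥ 2e-5
|T(3,3) − T(2,2)| = 0.00005448 ≥ 2e-5
|T(4,4) − T(3,3)| = 0.00000455 < 2e-5

k = 4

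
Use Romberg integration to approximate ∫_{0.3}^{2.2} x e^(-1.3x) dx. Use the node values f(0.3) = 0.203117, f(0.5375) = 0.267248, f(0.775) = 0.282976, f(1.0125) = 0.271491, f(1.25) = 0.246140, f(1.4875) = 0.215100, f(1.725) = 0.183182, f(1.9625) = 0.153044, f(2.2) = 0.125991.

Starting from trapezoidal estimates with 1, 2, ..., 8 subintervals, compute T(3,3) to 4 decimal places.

0.4261

T(0,0) (trapezoid, 1 panel, h=1.9000): 0.312653
T(1,0) (trapezoid, 2 panels, h=0.9500): 0.390159
T(2,0) (trapezoid, 4 panels, h=0.4750): 0.416505
T(3,0) (trapezoid, 8 panels, h=0.2375): 0.423637
T(1,1) = 0.390159 + (0.390159 − 0.312653)/3 = 0.415994
T(2,1) = 0.416505 + (0.416505 − 0.390159)/3 = 0.425287
T(3,1) = 0.423637 + (0.423637 − 0.416505)/3 = 0.426014
T(2,2) = 0.425287 + (0.425287 − 0.415994)/15 = 0.425907
T(3,2) = 0.426014 + (0.426014 − 0.425287)/15 = 0.426062
T(3,3) = 0.426062 + (0.426062 − 0.425907)/63 = 0.426064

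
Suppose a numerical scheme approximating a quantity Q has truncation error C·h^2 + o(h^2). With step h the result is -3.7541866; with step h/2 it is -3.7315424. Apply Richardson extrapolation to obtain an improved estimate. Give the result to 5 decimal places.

Extrapolated value = (4·A(h/2) − A(h)) / (4 − 1)
= (4·(-3.7315424) − (-3.7541866)) / 3
= -11.1719830 / 3 = -3.7239943

-3.72399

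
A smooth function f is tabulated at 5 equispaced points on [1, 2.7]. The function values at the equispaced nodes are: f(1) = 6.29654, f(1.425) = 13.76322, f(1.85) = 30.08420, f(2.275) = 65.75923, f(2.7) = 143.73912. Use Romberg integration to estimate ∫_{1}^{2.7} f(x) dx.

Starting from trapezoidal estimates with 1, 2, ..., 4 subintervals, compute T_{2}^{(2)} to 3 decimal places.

74.724

T_{0}^{(0)} (trapezoid, 1 panel, h=1.7000): 127.53031
T_{1}^{(0)} (trapezoid, 2 panels, h=0.8500): 89.33673
T_{2}^{(0)} (trapezoid, 4 panels, h=0.4250): 78.46540
T_{1}^{(1)} = 89.33673 + (89.33673 − 127.53031)/3 = 76.60554
T_{2}^{(1)} = 78.46540 + (78.46540 − 89.33673)/3 = 74.84162
T_{2}^{(2)} = 74.84162 + (74.84162 − 76.60554)/15 = 74.72403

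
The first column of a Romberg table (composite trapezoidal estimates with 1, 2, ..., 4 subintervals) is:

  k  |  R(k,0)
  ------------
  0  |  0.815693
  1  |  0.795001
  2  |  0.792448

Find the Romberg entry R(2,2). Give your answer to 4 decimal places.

0.7918

Richardson extrapolation on the trapezoidal column (denominator 4−1=3):
R(1,1) = (4·0.795001 − 0.815693) / 3 = 0.788104
R(2,1) = (4·0.792448 − 0.795001) / 3 = 0.791597
R(2,2) = (16·0.791597 − 0.788104) / 15 = 0.791830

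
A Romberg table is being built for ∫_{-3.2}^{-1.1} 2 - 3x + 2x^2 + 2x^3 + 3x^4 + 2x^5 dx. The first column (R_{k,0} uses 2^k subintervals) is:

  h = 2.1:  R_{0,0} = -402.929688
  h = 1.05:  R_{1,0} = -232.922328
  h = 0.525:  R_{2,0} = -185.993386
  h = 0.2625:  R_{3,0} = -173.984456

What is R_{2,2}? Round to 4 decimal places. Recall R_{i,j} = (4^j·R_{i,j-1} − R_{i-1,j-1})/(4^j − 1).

-169.9569

Richardson extrapolation on the trapezoidal column (denominator 4−1=3):
R_{1,1} = (4·(-232.922328) − (-402.929688)) / 3 = -176.253208
R_{2,1} = -185.993386 + (-185.993386 − (-232.922328))/3 = -170.350405
R_{2,2} = (16·(-170.350405) − (-176.253208)) / 15 = -169.956885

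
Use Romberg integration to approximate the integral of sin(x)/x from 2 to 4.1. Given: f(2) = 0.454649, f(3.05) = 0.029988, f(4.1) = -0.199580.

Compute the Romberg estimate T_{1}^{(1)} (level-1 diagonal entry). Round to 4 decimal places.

T_{0}^{(0)} (trapezoid, 1 panel, h=2.1000): 0.267822
T_{1}^{(0)} (trapezoid, 2 panels, h=1.0500): 0.165399
T_{1}^{(1)} = 0.165399 + (0.165399 − 0.267822)/3 = 0.131258

0.1313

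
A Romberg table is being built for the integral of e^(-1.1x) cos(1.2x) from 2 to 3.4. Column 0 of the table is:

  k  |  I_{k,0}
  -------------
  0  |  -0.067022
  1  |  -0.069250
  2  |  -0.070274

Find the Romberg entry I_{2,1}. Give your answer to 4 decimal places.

-0.0706

Richardson extrapolation on the trapezoidal column (denominator 4−1=3):
I_{2,1} = -0.070274 + (-0.070274 − (-0.069250))/3 = -0.070615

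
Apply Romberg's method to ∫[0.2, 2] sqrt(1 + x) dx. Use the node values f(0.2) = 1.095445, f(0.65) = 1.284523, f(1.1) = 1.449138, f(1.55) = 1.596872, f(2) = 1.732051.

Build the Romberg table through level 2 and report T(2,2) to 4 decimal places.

T(0,0) (trapezoid, 1 panel, h=1.8000): 2.544746
T(1,0) (trapezoid, 2 panels, h=0.9000): 2.576597
T(2,0) (trapezoid, 4 panels, h=0.4500): 2.584926
T(1,1) = 2.576597 + (2.576597 − 2.544746)/3 = 2.587214
T(2,1) = 2.584926 + (2.584926 − 2.576597)/3 = 2.587702
T(2,2) = 2.587702 + (2.587702 − 2.587214)/15 = 2.587735

2.5877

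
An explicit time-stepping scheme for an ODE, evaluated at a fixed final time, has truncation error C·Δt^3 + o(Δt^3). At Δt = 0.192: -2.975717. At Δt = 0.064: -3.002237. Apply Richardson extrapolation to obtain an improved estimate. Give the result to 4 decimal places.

-3.0033

The leading error scales as Δt^3; refining by a factor of 3 reduces it by 3^3 = 27.
Extrapolated value = (27·A(Δt/3) − A(Δt)) / (27 − 1)
= (27·(-3.002237) − (-2.975717)) / 26
= -78.084682 / 26 = -3.003257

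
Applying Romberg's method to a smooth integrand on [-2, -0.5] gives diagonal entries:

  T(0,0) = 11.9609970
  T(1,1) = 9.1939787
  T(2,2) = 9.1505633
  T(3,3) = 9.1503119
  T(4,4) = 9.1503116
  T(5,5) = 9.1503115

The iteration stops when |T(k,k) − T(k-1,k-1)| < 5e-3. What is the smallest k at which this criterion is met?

k = 3

|T(1,1) − T(0,0)| = 2.7670183 ≥ 5e-3
|T(2,2) − T(1,1)| = 0.0434154 ≥ 5e-3
|T(3,3) − T(2,2)| = 0.0002514 < 5e-3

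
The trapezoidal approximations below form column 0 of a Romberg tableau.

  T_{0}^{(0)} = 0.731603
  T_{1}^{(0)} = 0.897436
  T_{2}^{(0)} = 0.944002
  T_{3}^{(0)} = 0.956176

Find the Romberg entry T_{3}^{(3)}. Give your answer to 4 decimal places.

Richardson extrapolation on the trapezoidal column (denominator 4−1=3):
T_{1}^{(1)} = 0.897436 + (0.897436 − 0.731603)/3 = 0.952714
T_{2}^{(1)} = 0.944002 + (0.944002 − 0.897436)/3 = 0.959524
T_{3}^{(1)} = (4·0.956176 − 0.944002) / 3 = 0.960234
T_{2}^{(2)} = 0.959524 + (0.959524 − 0.952714)/15 = 0.959978
T_{3}^{(2)} = (16·0.960234 − 0.959524) / 15 = 0.960281
T_{3}^{(3)} = (64·0.960281 − 0.959978) / 63 = 0.960286

0.9603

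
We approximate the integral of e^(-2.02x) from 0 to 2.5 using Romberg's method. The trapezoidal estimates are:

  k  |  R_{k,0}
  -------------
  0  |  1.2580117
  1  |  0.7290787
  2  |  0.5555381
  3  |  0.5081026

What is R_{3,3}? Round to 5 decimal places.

R_{1,1} = (4·0.7290787 − 1.2580117) / 3 = 0.5527677
R_{2,1} = (4·0.5555381 − 0.7290787) / 3 = 0.4976912
R_{3,1} = (4·0.5081026 − 0.5555381) / 3 = 0.4922908
R_{2,2} = (16·0.4976912 − 0.5527677) / 15 = 0.4940194
R_{3,2} = (16·0.4922908 − 0.4976912) / 15 = 0.4919308
R_{3,3} = (64·0.4919308 − 0.4940194) / 63 = 0.4918976

0.49190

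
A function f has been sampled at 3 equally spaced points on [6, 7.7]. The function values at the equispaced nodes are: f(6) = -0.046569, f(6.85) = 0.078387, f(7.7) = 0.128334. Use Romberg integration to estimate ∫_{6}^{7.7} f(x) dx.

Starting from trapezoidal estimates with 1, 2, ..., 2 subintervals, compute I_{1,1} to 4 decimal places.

I_{0,0} (trapezoid, 1 panel, h=1.7000): 0.069500
I_{1,0} (trapezoid, 2 panels, h=0.8500): 0.101379
I_{1,1} = 0.101379 + (0.101379 − 0.069500)/3 = 0.112005

0.1120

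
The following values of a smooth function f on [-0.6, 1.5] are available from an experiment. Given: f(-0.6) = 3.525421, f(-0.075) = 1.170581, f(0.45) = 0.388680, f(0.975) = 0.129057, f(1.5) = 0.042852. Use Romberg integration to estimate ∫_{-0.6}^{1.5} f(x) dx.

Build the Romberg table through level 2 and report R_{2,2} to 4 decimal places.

1.6620

R_{0,0} (trapezoid, 1 panel, h=2.1000): 3.746687
R_{1,0} (trapezoid, 2 panels, h=1.0500): 2.281457
R_{2,0} (trapezoid, 4 panels, h=0.5250): 1.823039
R_{1,1} = 2.281457 + (2.281457 − 3.746687)/3 = 1.793047
R_{2,1} = 1.823039 + (1.823039 − 2.281457)/3 = 1.670233
R_{2,2} = 1.670233 + (1.670233 − 1.793047)/15 = 1.662045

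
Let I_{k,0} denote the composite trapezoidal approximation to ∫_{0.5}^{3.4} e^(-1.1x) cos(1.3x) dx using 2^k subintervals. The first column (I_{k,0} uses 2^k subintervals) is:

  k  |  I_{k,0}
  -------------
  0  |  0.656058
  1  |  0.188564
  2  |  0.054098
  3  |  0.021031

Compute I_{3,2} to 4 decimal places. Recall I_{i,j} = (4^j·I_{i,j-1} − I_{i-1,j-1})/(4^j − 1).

0.0101

Richardson extrapolation on the trapezoidal column (denominator 4−1=3):
I_{2,1} = (4·0.054098 − 0.188564) / 3 = 0.009276
I_{3,1} = 0.021031 + (0.021031 − 0.054098)/3 = 0.010009
I_{3,2} = 0.010009 + (0.010009 − 0.009276)/15 = 0.010058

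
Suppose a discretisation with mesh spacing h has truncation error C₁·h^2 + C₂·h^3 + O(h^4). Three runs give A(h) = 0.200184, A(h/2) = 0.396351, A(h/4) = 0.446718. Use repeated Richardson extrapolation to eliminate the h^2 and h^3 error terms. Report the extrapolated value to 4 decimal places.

First eliminate the h^2 term (factor 2^2 = 4):
  B₁ = (4·0.396351 − 0.200184)/3 = 0.461740
  B₂ = (4·0.446718 − 0.396351)/3 = 0.463507
Then eliminate the h^3 term (factor 2^3 = 8):
  (8·0.463507 − 0.461740)/7 = 0.463759

0.4638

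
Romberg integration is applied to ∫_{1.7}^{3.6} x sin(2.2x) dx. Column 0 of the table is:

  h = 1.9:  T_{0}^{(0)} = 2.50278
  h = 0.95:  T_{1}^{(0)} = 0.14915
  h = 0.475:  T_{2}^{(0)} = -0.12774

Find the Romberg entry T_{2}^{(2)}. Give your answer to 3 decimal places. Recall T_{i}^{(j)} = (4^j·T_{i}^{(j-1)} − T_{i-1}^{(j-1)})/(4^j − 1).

-0.192

T_{1}^{(1)} = 0.14915 + (0.14915 − 2.50278)/3 = -0.63539
T_{2}^{(1)} = (4·(-0.12774) − 0.14915) / 3 = -0.22004
T_{2}^{(2)} = (16·(-0.22004) − (-0.63539)) / 15 = -0.19235
(Column j=1 coincides with Simpson's rule on the same nodes.)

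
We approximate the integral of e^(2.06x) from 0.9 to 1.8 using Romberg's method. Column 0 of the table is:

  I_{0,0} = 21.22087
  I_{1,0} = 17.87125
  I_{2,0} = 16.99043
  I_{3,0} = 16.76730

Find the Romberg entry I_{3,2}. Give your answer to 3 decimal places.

16.693

Richardson extrapolation on the trapezoidal column (denominator 4−1=3):
I_{2,1} = (4·16.99043 − 17.87125) / 3 = 16.69682
I_{3,1} = (4·16.76730 − 16.99043) / 3 = 16.69292
I_{3,2} = (16·16.69292 − 16.69682) / 15 = 16.69266
(Column j=1 coincides with Simpson's rule on the same nodes.)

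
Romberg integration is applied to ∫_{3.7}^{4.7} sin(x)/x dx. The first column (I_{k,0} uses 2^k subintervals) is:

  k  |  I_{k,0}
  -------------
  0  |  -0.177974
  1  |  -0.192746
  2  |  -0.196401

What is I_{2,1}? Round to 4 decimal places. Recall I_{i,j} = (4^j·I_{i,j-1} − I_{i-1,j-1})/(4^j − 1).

I_{2,1} = -0.196401 + (-0.196401 − (-0.192746))/3 = -0.197619

-0.1976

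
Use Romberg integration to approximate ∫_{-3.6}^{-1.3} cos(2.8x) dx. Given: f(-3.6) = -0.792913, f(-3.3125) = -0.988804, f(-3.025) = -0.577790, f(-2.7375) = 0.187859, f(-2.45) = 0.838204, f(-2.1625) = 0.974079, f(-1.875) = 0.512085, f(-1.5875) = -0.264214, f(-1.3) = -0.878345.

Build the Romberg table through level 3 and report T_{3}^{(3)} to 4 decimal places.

T_{0}^{(0)} (trapezoid, 1 panel, h=2.3000): -1.921947
T_{1}^{(0)} (trapezoid, 2 panels, h=1.1500): 0.002961
T_{2}^{(0)} (trapezoid, 4 panels, h=0.5750): -0.036300
T_{3}^{(0)} (trapezoid, 8 panels, h=0.2875): -0.044335
T_{1}^{(1)} = 0.002961 + (0.002961 − (-1.921947))/3 = 0.644597
T_{2}^{(1)} = -0.036300 + (-0.036300 − 0.002961)/3 = -0.049387
T_{3}^{(1)} = -0.044335 + (-0.044335 − (-0.036300))/3 = -0.047013
T_{2}^{(2)} = -0.049387 + (-0.049387 − 0.644597)/15 = -0.095653
T_{3}^{(2)} = -0.047013 + (-0.047013 − (-0.049387))/15 = -0.046855
T_{3}^{(3)} = -0.046855 + (-0.046855 − (-0.095653))/63 = -0.046080

-0.0461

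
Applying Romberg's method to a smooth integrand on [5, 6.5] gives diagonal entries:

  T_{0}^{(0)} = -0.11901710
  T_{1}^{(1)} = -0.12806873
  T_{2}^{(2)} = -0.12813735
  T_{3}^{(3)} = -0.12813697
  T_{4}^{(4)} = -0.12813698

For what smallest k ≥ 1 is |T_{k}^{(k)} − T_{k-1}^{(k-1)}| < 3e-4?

|T_{1}^{(1)} − T_{0}^{(0)}| = 0.00905163 ≥ 3e-4
|T_{2}^{(2)} − T_{1}^{(1)}| = 0.00006862 < 3e-4

k = 2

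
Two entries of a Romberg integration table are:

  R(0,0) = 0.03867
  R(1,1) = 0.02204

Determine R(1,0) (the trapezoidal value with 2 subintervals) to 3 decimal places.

0.026

From R(1,1) = (4·R(1,0) − R(0,0))/3, solve for R(1,0):
4·R(1,0) = 3·0.02204 + 0.03867 = 0.10479
R(1,0) = 0.02620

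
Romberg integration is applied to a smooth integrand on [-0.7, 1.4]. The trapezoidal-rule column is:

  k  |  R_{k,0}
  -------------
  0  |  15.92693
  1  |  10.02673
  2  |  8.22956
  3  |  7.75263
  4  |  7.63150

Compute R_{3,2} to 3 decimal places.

Richardson extrapolation on the trapezoidal column (denominator 4−1=3):
R_{2,1} = 8.22956 + (8.22956 − 10.02673)/3 = 7.63050
R_{3,1} = (4·7.75263 − 8.22956) / 3 = 7.59365
R_{3,2} = 7.59365 + (7.59365 − 7.63050)/15 = 7.59119

7.591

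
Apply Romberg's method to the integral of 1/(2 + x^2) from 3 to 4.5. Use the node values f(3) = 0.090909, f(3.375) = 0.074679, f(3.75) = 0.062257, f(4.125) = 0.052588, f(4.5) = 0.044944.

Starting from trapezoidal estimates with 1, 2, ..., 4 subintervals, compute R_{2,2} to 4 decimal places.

0.0962

R_{0,0} (trapezoid, 1 panel, h=1.5000): 0.101890
R_{1,0} (trapezoid, 2 panels, h=0.7500): 0.097638
R_{2,0} (trapezoid, 4 panels, h=0.3750): 0.096544
R_{1,1} = 0.097638 + (0.097638 − 0.101890)/3 = 0.096221
R_{2,1} = 0.096544 + (0.096544 − 0.097638)/3 = 0.096179
R_{2,2} = 0.096179 + (0.096179 − 0.096221)/15 = 0.096176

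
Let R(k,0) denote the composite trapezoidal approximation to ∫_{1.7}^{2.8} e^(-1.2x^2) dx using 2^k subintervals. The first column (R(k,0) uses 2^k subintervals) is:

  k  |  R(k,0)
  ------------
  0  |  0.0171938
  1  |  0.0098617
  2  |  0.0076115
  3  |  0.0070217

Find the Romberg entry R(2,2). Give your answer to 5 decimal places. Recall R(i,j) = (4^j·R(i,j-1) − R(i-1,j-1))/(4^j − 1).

0.00682

Richardson extrapolation on the trapezoidal column (denominator 4−1=3):
R(1,1) = 0.0098617 + (0.0098617 − 0.0171938)/3 = 0.0074177
R(2,1) = 0.0076115 + (0.0076115 − 0.0098617)/3 = 0.0068614
R(2,2) = (16·0.0068614 − 0.0074177) / 15 = 0.0068243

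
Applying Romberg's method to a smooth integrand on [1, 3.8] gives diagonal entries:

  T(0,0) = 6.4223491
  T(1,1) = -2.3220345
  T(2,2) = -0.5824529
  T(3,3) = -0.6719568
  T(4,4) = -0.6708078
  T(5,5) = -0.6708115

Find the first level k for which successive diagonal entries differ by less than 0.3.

|T(1,1) − T(0,0)| = 8.7443836 ≥ 0.3
|T(2,2) − T(1,1)| = 1.7395816 ≥ 0.3
|T(3,3) − T(2,2)| = 0.0895039 < 0.3

k = 3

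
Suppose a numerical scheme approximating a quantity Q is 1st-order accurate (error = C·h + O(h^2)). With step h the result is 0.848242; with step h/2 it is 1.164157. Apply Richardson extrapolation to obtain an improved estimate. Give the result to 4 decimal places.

The leading error scales as h; refining by a factor of 2 reduces it by 2^1 = 2.
Extrapolated value = (2·A(h/2) − A(h)) / (2 − 1)
= (2·1.164157 − 0.848242) / 1
= 1.480072 / 1 = 1.480072

1.4801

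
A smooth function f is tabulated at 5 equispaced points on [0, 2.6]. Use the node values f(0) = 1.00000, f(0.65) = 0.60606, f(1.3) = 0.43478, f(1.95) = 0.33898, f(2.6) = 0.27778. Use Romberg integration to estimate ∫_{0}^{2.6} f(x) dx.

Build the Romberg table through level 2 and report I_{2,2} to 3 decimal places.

I_{0,0} (trapezoid, 1 panel, h=2.6000): 1.66111
I_{1,0} (trapezoid, 2 panels, h=1.3000): 1.39577
I_{2,0} (trapezoid, 4 panels, h=0.6500): 1.31216
I_{1,1} = 1.39577 + (1.39577 − 1.66111)/3 = 1.30732
I_{2,1} = 1.31216 + (1.31216 − 1.39577)/3 = 1.28429
I_{2,2} = 1.28429 + (1.28429 − 1.30732)/15 = 1.28275

1.283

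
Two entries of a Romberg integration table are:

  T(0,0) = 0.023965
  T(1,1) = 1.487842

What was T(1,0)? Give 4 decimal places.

1.1219

From T(1,1) = (4·T(1,0) − T(0,0))/3, solve for T(1,0):
4·T(1,0) = 3·1.487842 + 0.023965 = 4.487491
T(1,0) = 1.121873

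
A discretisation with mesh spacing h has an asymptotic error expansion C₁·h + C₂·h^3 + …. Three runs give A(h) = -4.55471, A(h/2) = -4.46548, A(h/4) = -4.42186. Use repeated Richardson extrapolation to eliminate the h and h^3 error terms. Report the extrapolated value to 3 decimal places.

First eliminate the h term (factor 2^1 = 2):
  B₁ = (2·(-4.46548) − (-4.55471))/1 = -4.37625
  B₂ = (2·(-4.42186) − (-4.46548))/1 = -4.37824
Then eliminate the h^3 term (factor 2^3 = 8):
  (8·(-4.37824) − (-4.37625))/7 = -4.37852

-4.379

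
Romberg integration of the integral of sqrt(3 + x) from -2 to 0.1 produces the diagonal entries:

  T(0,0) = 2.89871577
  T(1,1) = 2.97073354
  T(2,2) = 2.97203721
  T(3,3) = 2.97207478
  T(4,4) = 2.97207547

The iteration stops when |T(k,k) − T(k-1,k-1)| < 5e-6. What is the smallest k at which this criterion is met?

k = 4

|T(1,1) − T(0,0)| = 0.07201777 ≥ 5e-6
|T(2,2) − T(1,1)| = 0.00130367 ≥ 5e-6
|T(3,3) − T(2,2)| = 0.00003757 ≥ 5e-6
|T(4,4) − T(3,3)| = 0.00000069 < 5e-6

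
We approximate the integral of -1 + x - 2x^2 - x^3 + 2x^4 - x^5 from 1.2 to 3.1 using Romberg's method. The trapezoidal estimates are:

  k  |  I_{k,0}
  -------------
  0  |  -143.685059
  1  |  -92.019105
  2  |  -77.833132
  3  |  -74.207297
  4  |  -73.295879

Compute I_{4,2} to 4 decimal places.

-72.9916

Richardson extrapolation on the trapezoidal column (denominator 4−1=3):
I_{3,1} = (4·(-74.207297) − (-77.833132)) / 3 = -72.998685
I_{4,1} = -73.295879 + (-73.295879 − (-74.207297))/3 = -72.992073
I_{4,2} = -72.992073 + (-72.992073 − (-72.998685))/15 = -72.991632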